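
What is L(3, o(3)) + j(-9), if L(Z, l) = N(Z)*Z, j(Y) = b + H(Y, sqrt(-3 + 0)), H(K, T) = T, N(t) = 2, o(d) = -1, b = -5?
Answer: 1 + I*sqrt(3) ≈ 1.0 + 1.732*I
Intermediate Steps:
j(Y) = -5 + I*sqrt(3) (j(Y) = -5 + sqrt(-3 + 0) = -5 + sqrt(-3) = -5 + I*sqrt(3))
L(Z, l) = 2*Z
L(3, o(3)) + j(-9) = 2*3 + (-5 + I*sqrt(3)) = 6 + (-5 + I*sqrt(3)) = 1 + I*sqrt(3)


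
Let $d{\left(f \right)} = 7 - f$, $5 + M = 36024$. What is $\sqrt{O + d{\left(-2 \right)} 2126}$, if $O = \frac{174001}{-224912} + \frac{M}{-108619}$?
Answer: $\frac{\sqrt{713670187435096322770815}}{6107429132} \approx 138.32$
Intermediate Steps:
$M = 36019$ ($M = -5 + 36024 = 36019$)
$O = - \frac{27000919947}{24429716528}$ ($O = \frac{174001}{-224912} + \frac{36019}{-108619} = 174001 \left(- \frac{1}{224912}\right) + 36019 \left(- \frac{1}{108619}\right) = - \frac{174001}{224912} - \frac{36019}{108619} = - \frac{27000919947}{24429716528} \approx -1.1052$)
$\sqrt{O + d{\left(-2 \right)} 2126} = \sqrt{- \frac{27000919947}{24429716528} + \left(7 - -2\right) 2126} = \sqrt{- \frac{27000919947}{24429716528} + \left(7 + 2\right) 2126} = \sqrt{- \frac{27000919947}{24429716528} + 9 \cdot 2126} = \sqrt{- \frac{27000919947}{24429716528} + 19134} = \sqrt{\frac{467411195126805}{24429716528}} = \frac{\sqrt{713670187435096322770815}}{6107429132}$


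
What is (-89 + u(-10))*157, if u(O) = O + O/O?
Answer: -15386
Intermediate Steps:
u(O) = 1 + O (u(O) = O + 1 = 1 + O)
(-89 + u(-10))*157 = (-89 + (1 - 10))*157 = (-89 - 9)*157 = -98*157 = -15386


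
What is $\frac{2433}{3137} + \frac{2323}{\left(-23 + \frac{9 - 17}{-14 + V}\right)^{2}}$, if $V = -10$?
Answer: $\frac{76835451}{14505488} \approx 5.297$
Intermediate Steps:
$\frac{2433}{3137} + \frac{2323}{\left(-23 + \frac{9 - 17}{-14 + V}\right)^{2}} = \frac{2433}{3137} + \frac{2323}{\left(-23 + \frac{9 - 17}{-14 - 10}\right)^{2}} = 2433 \cdot \frac{1}{3137} + \frac{2323}{\left(-23 - \frac{8}{-24}\right)^{2}} = \frac{2433}{3137} + \frac{2323}{\left(-23 - - \frac{1}{3}\right)^{2}} = \frac{2433}{3137} + \frac{2323}{\left(-23 + \frac{1}{3}\right)^{2}} = \frac{2433}{3137} + \frac{2323}{\left(- \frac{68}{3}\right)^{2}} = \frac{2433}{3137} + \frac{2323}{\frac{4624}{9}} = \frac{2433}{3137} + 2323 \cdot \frac{9}{4624} = \frac{2433}{3137} + \frac{20907}{4624} = \frac{76835451}{14505488}$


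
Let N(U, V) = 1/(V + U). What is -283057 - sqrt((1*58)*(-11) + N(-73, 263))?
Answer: -283057 - I*sqrt(23031610)/190 ≈ -2.8306e+5 - 25.259*I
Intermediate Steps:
N(U, V) = 1/(U + V)
-283057 - sqrt((1*58)*(-11) + N(-73, 263)) = -283057 - sqrt((1*58)*(-11) + 1/(-73 + 263)) = -283057 - sqrt(58*(-11) + 1/190) = -283057 - sqrt(-638 + 1/190) = -283057 - sqrt(-121219/190) = -283057 - I*sqrt(23031610)/190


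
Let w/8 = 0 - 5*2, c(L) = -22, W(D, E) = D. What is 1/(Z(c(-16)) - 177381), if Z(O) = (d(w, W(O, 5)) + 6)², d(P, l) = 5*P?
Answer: -1/22145 ≈ -4.5157e-5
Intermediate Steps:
w = -80 (w = 8*(0 - 5*2) = 8*(0 - 10) = 8*(-10) = -80)
Z(O) = 155236 (Z(O) = (5*(-80) + 6)² = (-400 + 6)² = (-394)² = 155236)
1/(Z(c(-16)) - 177381) = 1/(155236 - 177381) = 1/(-22145) = -1/22145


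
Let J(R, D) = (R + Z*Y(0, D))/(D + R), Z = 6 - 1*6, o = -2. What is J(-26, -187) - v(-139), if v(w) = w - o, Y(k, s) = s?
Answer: 29207/213 ≈ 137.12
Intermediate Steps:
Z = 0 (Z = 6 - 6 = 0)
v(w) = 2 + w (v(w) = w - 1*(-2) = w + 2 = 2 + w)
J(R, D) = R/(D + R) (J(R, D) = (R + 0*D)/(D + R) = (R + 0)/(D + R) = R/(D + R))
J(-26, -187) - v(-139) = -26/(-187 - 26) - (2 - 139) = -26/(-213) - 1*(-137) = -26*(-1/213) + 137 = 26/213 + 137 = 29207/213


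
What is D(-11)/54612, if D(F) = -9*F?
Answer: 11/6068 ≈ 0.0018128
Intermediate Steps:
D(-11)/54612 = -9*(-11)/54612 = 99*(1/54612) = 11/6068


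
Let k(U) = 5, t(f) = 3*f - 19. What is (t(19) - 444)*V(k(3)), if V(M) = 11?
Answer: -4466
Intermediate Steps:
t(f) = -19 + 3*f
(t(19) - 444)*V(k(3)) = ((-19 + 3*19) - 444)*11 = ((-19 + 57) - 444)*11 = (38 - 444)*11 = -406*11 = -4466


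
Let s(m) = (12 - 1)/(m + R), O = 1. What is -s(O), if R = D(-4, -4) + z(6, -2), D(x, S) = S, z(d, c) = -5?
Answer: 11/8 ≈ 1.3750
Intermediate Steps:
R = -9 (R = -4 - 5 = -9)
s(m) = 11/(-9 + m) (s(m) = (12 - 1)/(m - 9) = 11/(-9 + m))
-s(O) = -11/(-9 + 1) = -11/(-8) = -11*(-1)/8 = -1*(-11/8) = 11/8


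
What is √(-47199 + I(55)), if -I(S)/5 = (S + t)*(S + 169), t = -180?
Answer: √92801 ≈ 304.63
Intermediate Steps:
I(S) = -5*(-180 + S)*(169 + S) (I(S) = -5*(S - 180)*(S + 169) = -5*(-180 + S)*(169 + S))
√(-47199 + I(55)) = √(-47199 + (152100 - 5*55² + 55*55)) = √(-47199 + (152100 - 5*3025 + 3025)) = √(-47199 + (152100 - 15125 + 3025)) = √(-47199 + 140000) = √92801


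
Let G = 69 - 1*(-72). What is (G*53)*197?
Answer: 1472181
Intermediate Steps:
G = 141 (G = 69 + 72 = 141)
(G*53)*197 = (141*53)*197 = 7473*197 = 1472181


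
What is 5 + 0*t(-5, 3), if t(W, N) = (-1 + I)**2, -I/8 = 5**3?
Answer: 5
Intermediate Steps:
I = -1000 (I = -8*5**3 = -8*125 = -1000)
t(W, N) = 1002001 (t(W, N) = (-1 - 1000)**2 = (-1001)**2 = 1002001)
5 + 0*t(-5, 3) = 5 + 0*1002001 = 5 + 0 = 5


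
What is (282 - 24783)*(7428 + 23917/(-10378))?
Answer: -1888141805367/10378 ≈ -1.8194e+8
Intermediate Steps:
(282 - 24783)*(7428 + 23917/(-10378)) = -24501*(7428 + 23917*(-1/10378)) = -24501*(7428 - 23917/10378) = -24501*77063867/10378 = -1888141805367/10378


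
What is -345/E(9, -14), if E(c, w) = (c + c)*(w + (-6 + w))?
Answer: 115/204 ≈ 0.56373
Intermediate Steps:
E(c, w) = 2*c*(-6 + 2*w) (E(c, w) = (2*c)*(-6 + 2*w) = 2*c*(-6 + 2*w))
-345/E(9, -14) = -345*1/(36*(-3 - 14)) = -345/(4*9*(-17)) = -345/(-612) = -345*(-1/612) = 115/204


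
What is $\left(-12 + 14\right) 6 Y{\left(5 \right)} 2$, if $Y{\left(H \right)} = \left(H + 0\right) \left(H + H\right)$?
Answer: $1200$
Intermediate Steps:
$Y{\left(H \right)} = 2 H^{2}$ ($Y{\left(H \right)} = H 2 H = 2 H^{2}$)
$\left(-12 + 14\right) 6 Y{\left(5 \right)} 2 = \left(-12 + 14\right) 6 \cdot 2 \cdot 5^{2} \cdot 2 = 2 \cdot 6 \cdot 2 \cdot 25 \cdot 2 = 2 \cdot 6 \cdot 50 \cdot 2 = 2 \cdot 300 \cdot 2 = 2 \cdot 600 = 1200$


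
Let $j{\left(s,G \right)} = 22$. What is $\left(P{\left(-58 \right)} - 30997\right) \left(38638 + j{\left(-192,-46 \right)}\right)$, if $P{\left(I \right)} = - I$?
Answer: $-1196101740$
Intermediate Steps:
$\left(P{\left(-58 \right)} - 30997\right) \left(38638 + j{\left(-192,-46 \right)}\right) = \left(\left(-1\right) \left(-58\right) - 30997\right) \left(38638 + 22\right) = \left(58 - 30997\right) 38660 = \left(-30939\right) 38660 = -1196101740$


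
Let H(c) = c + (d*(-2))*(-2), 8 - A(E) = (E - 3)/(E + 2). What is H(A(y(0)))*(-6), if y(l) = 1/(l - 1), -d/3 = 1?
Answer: 0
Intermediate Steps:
d = -3 (d = -3*1 = -3)
y(l) = 1/(-1 + l)
A(E) = 8 - (-3 + E)/(2 + E) (A(E) = 8 - (E - 3)/(E + 2) = 8 - (-3 + E)/(2 + E))
H(c) = -12 + c (H(c) = c - 3*(-2)*(-2) = c + 6*(-2) = c - 12 = -12 + c)
H(A(y(0)))*(-6) = (-12 + (19 + 7/(-1 + 0))/(2 + 1/(-1 + 0)))*(-6) = (-12 + (19 + 7/(-1))/(2 + 1/(-1)))*(-6) = (-12 + (19 + 7*(-1))/(2 - 1))*(-6) = (-12 + (19 - 7)/1)*(-6) = (-12 + 1*12)*(-6) = (-12 + 12)*(-6) = 0*(-6) = 0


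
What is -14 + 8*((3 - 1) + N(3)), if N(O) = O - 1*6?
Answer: -22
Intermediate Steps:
N(O) = -6 + O (N(O) = O - 6 = -6 + O)
-14 + 8*((3 - 1) + N(3)) = -14 + 8*((3 - 1) + (-6 + 3)) = -14 + 8*(2 - 3) = -14 + 8*(-1) = -14 - 8 = -22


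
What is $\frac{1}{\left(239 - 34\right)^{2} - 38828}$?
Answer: $\frac{1}{3197} \approx 0.00031279$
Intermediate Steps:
$\frac{1}{\left(239 - 34\right)^{2} - 38828} = \frac{1}{205^{2} - 38828} = \frac{1}{42025 - 38828} = \frac{1}{3197}$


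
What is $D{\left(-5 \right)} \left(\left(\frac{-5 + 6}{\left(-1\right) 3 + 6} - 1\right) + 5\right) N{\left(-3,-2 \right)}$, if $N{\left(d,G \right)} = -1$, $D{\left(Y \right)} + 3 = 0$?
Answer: $13$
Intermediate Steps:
$D{\left(Y \right)} = -3$ ($D{\left(Y \right)} = -3 + 0 = -3$)
$D{\left(-5 \right)} \left(\left(\frac{-5 + 6}{\left(-1\right) 3 + 6} - 1\right) + 5\right) N{\left(-3,-2 \right)} = - 3 \left(\left(\frac{-5 + 6}{\left(-1\right) 3 + 6} - 1\right) + 5\right) \left(-1\right) = - 3 \left(\left(1 \frac{1}{-3 + 6} - 1\right) + 5\right) \left(-1\right) = - 3 \left(\left(1 \cdot \frac{1}{3} - 1\right) + 5\right) \left(-1\right) = - 3 \left(\left(\frac{1}{3} - 1\right) + 5\right) \left(-1\right) = - 3 \left(- \frac{2}{3} + 5\right) \left(-1\right) = \left(-3\right) \frac{13}{3} \left(-1\right) = \left(-13\right) \left(-1\right) = 13$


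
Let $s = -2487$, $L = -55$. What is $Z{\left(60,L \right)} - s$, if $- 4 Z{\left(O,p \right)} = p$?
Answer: $\frac{10003}{4} \approx 2500.8$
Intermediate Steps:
$Z{\left(O,p \right)} = - \frac{p}{4}$
$Z{\left(60,L \right)} - s = \left(- \frac{1}{4}\right) \left(-55\right) - -2487 = \frac{55}{4} + 2487 = \frac{10003}{4}$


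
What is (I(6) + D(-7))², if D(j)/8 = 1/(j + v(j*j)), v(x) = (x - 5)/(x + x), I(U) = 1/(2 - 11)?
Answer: 1646089/927369 ≈ 1.7750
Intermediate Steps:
I(U) = -⅑ (I(U) = 1/(-9) = -⅑)
v(x) = (-5 + x)/(2*x) (v(x) = (-5 + x)/((2*x)) = (-5 + x)*(1/(2*x)) = (-5 + x)/(2*x))
D(j) = 8/(j + (-5 + j²)/(2*j²)) (D(j) = 8/(j + (-5 + j*j)/(2*((j*j)))) = 8/(j + (-5 + j²)/(2*(j²))) = 8/(j + (-5 + j²)/(2*j²)))
(I(6) + D(-7))² = (-⅑ + 16*(-7)²/(-5 + (-7)² + 2*(-7)³))² = (-⅑ + 16*49/(-5 + 49 + 2*(-343)))² = (-⅑ + 16*49/(-5 + 49 - 686))² = (-⅑ + 16*49/(-642))² = (-⅑ + 16*49*(-1/642))² = (-⅑ - 392/321)² = (-1283/963)² = 1646089/927369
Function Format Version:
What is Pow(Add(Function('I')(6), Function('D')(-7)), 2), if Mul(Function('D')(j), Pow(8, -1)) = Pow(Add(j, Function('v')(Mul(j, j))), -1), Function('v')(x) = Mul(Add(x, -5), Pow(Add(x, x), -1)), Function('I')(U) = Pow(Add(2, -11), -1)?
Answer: Rational(1646089, 927369) ≈ 1.7750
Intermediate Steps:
Function('I')(U) = Rational(-1, 9) (Function('I')(U) = Pow(-9, -1) = Rational(-1, 9))
Function('v')(x) = Mul(Rational(1, 2), Pow(x, -1), Add(-5, x)) (Function('v')(x) = Mul(Add(-5, x), Pow(Mul(2, x), -1)) = Mul(Add(-5, x), Mul(Rational(1, 2), Pow(x, -1))) = Mul(Rational(1, 2), Pow(x, -1), Add(-5, x)))
Function('D')(j) = Mul(8, Pow(Add(j, Mul(Rational(1, 2), Pow(j, -2), Add(-5, Pow(j, 2)))), -1)) (Function('D')(j) = Mul(8, Pow(Add(j, Mul(Rational(1, 2), Pow(Mul(j, j), -1), Add(-5, Mul(j, j)))), -1)) = Mul(8, Pow(Add(j, Mul(Rational(1, 2), Pow(Pow(j, 2), -1), Add(-5, Pow(j, 2)))), -1)) = Mul(8, Pow(Add(j, Mul(Rational(1, 2), Pow(j, -2), Add(-5, Pow(j, 2)))), -1)))
Pow(Add(Function('I')(6), Function('D')(-7)), 2) = Pow(Add(Rational(-1, 9), Mul(16, Pow(-7, 2), Pow(Add(-5, Pow(-7, 2), Mul(2, Pow(-7, 3))), -1))), 2) = Pow(Add(Rational(-1, 9), Mul(16, 49, Pow(Add(-5, 49, Mul(2, -343)), -1))), 2) = Pow(Add(Rational(-1, 9), Mul(16, 49, Pow(Add(-5, 49, -686), -1))), 2) = Pow(Add(Rational(-1, 9), Mul(16, 49, Pow(-642, -1))), 2) = Pow(Add(Rational(-1, 9), Mul(16, 49, Rational(-1, 642))), 2) = Pow(Add(Rational(-1, 9), Rational(-392, 321)), 2) = Pow(Rational(-1283, 963), 2) = Rational(1646089, 927369)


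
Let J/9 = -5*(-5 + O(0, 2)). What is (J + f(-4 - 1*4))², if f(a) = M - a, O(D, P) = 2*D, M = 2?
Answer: 55225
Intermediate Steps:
f(a) = 2 - a
J = 225 (J = 9*(-5*(-5 + 2*0)) = 9*(-5*(-5 + 0)) = 9*(-5*(-5)) = 9*25 = 225)
(J + f(-4 - 1*4))² = (225 + (2 - (-4 - 1*4)))² = (225 + (2 - (-4 - 4)))² = (225 + (2 - 1*(-8)))² = (225 + (2 + 8))² = (225 + 10)² = 235² = 55225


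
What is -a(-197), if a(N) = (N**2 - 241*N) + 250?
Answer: -86536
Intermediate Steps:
a(N) = 250 + N**2 - 241*N
-a(-197) = -(250 + (-197)**2 - 241*(-197)) = -(250 + 38809 + 47477) = -1*86536 = -86536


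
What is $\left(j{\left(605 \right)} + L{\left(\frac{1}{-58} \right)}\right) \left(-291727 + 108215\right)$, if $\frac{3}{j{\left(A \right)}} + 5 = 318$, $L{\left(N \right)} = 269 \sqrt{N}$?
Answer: $- \frac{550536}{313} - 851116 i \sqrt{58} \approx -1758.9 - 6.4819 \cdot 10^{6} i$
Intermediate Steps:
$j{\left(A \right)} = \frac{3}{313}$ ($j{\left(A \right)} = \frac{3}{-5 + 318} = \frac{3}{313}$)
$\left(j{\left(605 \right)} + L{\left(\frac{1}{-58} \right)}\right) \left(-291727 + 108215\right) = \left(\frac{3}{313} + 269 \sqrt{\frac{1}{-58}}\right) \left(-291727 + 108215\right) = \left(\frac{3}{313} + 269 \sqrt{- \frac{1}{58}}\right) \left(-183512\right) = \left(\frac{3}{313} + 269 \frac{i \sqrt{58}}{58}\right) \left(-183512\right) = \left(\frac{3}{313} + \frac{269 i \sqrt{58}}{58}\right) \left(-183512\right) = - \frac{550536}{313} - 851116 i \sqrt{58}$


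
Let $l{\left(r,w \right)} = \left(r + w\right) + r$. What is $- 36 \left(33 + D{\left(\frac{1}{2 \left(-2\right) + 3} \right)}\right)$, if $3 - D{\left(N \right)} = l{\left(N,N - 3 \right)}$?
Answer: $-1512$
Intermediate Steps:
$l{\left(r,w \right)} = w + 2 r$
$D{\left(N \right)} = 6 - 3 N$ ($D{\left(N \right)} = 3 - \left(\left(N - 3\right) + 2 N\right) = 3 - \left(\left(-3 + N\right) + 2 N\right) = 3 - \left(-3 + 3 N\right) = 6 - 3 N$)
$- 36 \left(33 + D{\left(\frac{1}{2 \left(-2\right) + 3} \right)}\right) = - 36 \left(33 + \left(6 - \frac{3}{2 \left(-2\right) + 3}\right)\right) = - 36 \left(33 + \left(6 - \frac{3}{-4 + 3}\right)\right) = - 36 \left(33 + \left(6 - \frac{3}{-1}\right)\right) = - 36 \left(33 + \left(6 - -3\right)\right) = - 36 \left(33 + \left(6 + 3\right)\right) = - 36 \left(33 + 9\right) = \left(-36\right) 42 = -1512$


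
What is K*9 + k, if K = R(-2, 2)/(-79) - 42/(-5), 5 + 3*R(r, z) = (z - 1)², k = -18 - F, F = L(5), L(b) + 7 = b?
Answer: 23602/395 ≈ 59.752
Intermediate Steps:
L(b) = -7 + b
F = -2 (F = -7 + 5 = -2)
k = -16 (k = -18 - 1*(-2) = -18 + 2 = -16)
R(r, z) = -5/3 + (-1 + z)²/3 (R(r, z) = -5/3 + (z - 1)²/3 = -5/3 + (-1 + z)²/3)
K = 9974/1185 (K = (-5/3 + (-1 + 2)²/3)/(-79) - 42/(-5) = (-5/3 + (⅓)*1²)*(-1/79) - 42*(-⅕) = (-5/3 + (⅓)*1)*(-1/79) + 42/5 = (-5/3 + ⅓)*(-1/79) + 42/5 = -4/3*(-1/79) + 42/5 = 4/237 + 42/5 = 9974/1185 ≈ 8.4169)
K*9 + k = (9974/1185)*9 - 16 = 29922/395 - 16 = 23602/395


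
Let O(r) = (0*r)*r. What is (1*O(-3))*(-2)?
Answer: 0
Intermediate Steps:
O(r) = 0 (O(r) = 0*r = 0)
(1*O(-3))*(-2) = (1*0)*(-2) = 0*(-2) = 0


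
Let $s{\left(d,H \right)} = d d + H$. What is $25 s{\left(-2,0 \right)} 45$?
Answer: $4500$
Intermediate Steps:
$s{\left(d,H \right)} = H + d^{2}$ ($s{\left(d,H \right)} = d^{2} + H = H + d^{2}$)
$25 s{\left(-2,0 \right)} 45 = 25 \left(0 + \left(-2\right)^{2}\right) 45 = 25 \left(0 + 4\right) 45 = 25 \cdot 4 \cdot 45 = 100 \cdot 45 = 4500$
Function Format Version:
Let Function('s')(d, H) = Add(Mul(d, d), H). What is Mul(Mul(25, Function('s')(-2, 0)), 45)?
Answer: 4500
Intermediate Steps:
Function('s')(d, H) = Add(H, Pow(d, 2)) (Function('s')(d, H) = Add(Pow(d, 2), H) = Add(H, Pow(d, 2)))
Mul(Mul(25, Function('s')(-2, 0)), 45) = Mul(Mul(25, Add(0, Pow(-2, 2))), 45) = Mul(Mul(25, Add(0, 4)), 45) = Mul(Mul(25, 4), 45) = Mul(100, 45) = 4500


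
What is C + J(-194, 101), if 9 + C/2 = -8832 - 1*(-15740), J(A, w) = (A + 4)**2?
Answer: 49898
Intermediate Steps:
J(A, w) = (4 + A)**2
C = 13798 (C = -18 + 2*(-8832 - 1*(-15740)) = -18 + 2*(-8832 + 15740) = -18 + 2*6908 = -18 + 13816 = 13798)
C + J(-194, 101) = 13798 + (4 - 194)**2 = 13798 + (-190)**2 = 13798 + 36100 = 49898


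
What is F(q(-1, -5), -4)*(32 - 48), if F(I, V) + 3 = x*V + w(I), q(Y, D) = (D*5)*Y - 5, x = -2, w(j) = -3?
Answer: -32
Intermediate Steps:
q(Y, D) = -5 + 5*D*Y (q(Y, D) = (5*D)*Y - 5 = 5*D*Y - 5 = -5 + 5*D*Y)
F(I, V) = -6 - 2*V (F(I, V) = -3 + (-2*V - 3) = -3 + (-3 - 2*V) = -6 - 2*V)
F(q(-1, -5), -4)*(32 - 48) = (-6 - 2*(-4))*(32 - 48) = (-6 + 8)*(-16) = 2*(-16) = -32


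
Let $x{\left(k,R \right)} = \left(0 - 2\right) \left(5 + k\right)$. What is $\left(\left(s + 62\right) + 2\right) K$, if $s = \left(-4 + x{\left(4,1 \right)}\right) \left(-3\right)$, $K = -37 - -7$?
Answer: $-3900$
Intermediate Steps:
$K = -30$ ($K = -37 + 7 = -30$)
$x{\left(k,R \right)} = -10 - 2 k$ ($x{\left(k,R \right)} = - 2 \left(5 + k\right) = -10 - 2 k$)
$s = 66$ ($s = \left(-4 - 18\right) \left(-3\right) = \left(-22\right) \left(-3\right) = 66$)
$\left(\left(s + 62\right) + 2\right) K = \left(\left(66 + 62\right) + 2\right) \left(-30\right) = \left(128 + 2\right) \left(-30\right) = 130 \left(-30\right) = -3900$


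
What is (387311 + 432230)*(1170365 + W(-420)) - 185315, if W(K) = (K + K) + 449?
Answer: 958841476619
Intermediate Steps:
W(K) = 449 + 2*K (W(K) = 2*K + 449 = 449 + 2*K)
(387311 + 432230)*(1170365 + W(-420)) - 185315 = (387311 + 432230)*(1170365 + (449 + 2*(-420))) - 185315 = 819541*(1170365 + (449 - 840)) - 185315 = 819541*(1170365 - 391) - 185315 = 819541*1169974 - 185315 = 958841661934 - 185315 = 958841476619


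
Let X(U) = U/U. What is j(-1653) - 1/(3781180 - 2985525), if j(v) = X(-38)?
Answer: 795654/795655 ≈ 1.0000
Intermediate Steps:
X(U) = 1
j(v) = 1
j(-1653) - 1/(3781180 - 2985525) = 1 - 1/(3781180 - 2985525) = 1 - 1/795655 = 795654/795655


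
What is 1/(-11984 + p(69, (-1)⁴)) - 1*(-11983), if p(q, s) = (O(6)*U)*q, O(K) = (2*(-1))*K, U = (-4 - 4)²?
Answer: 778607407/64976 ≈ 11983.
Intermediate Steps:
U = 64 (U = (-8)² = 64)
O(K) = -2*K
p(q, s) = -768*q (p(q, s) = (-2*6*64)*q = (-12*64)*q = -768*q)
1/(-11984 + p(69, (-1)⁴)) - 1*(-11983) = 1/(-11984 - 768*69) - 1*(-11983) = 1/(-11984 - 52992) + 11983 = 1/(-64976) + 11983 = -1/64976 + 11983 = 778607407/64976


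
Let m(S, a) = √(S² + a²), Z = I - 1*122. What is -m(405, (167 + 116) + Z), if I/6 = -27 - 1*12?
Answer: -17*√586 ≈ -411.53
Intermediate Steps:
I = -234 (I = 6*(-27 - 1*12) = 6*(-27 - 12) = 6*(-39) = -234)
Z = -356 (Z = -234 - 1*122 = -234 - 122 = -356)
-m(405, (167 + 116) + Z) = -√(405² + ((167 + 116) - 356)²) = -√(164025 + (283 - 356)²) = -√(164025 + (-73)²) = -√(164025 + 5329) = -√169354 = -17*√586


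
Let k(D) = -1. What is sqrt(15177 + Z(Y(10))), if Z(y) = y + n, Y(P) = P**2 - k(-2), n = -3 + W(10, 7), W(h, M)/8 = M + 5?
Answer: sqrt(15371) ≈ 123.98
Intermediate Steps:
W(h, M) = 40 + 8*M (W(h, M) = 8*(M + 5) = 8*(5 + M) = 40 + 8*M)
n = 93 (n = -3 + (40 + 8*7) = -3 + (40 + 56) = -3 + 96 = 93)
Y(P) = 1 + P**2 (Y(P) = P**2 - 1*(-1) = P**2 + 1 = 1 + P**2)
Z(y) = 93 + y (Z(y) = y + 93 = 93 + y)
sqrt(15177 + Z(Y(10))) = sqrt(15177 + (93 + (1 + 10**2))) = sqrt(15177 + (93 + (1 + 100))) = sqrt(15177 + (93 + 101)) = sqrt(15177 + 194) = sqrt(15371)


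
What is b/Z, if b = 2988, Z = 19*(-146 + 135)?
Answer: -2988/209 ≈ -14.297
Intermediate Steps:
Z = -209 (Z = 19*(-11) = -209)
b/Z = 2988/(-209) = 2988*(-1/209) = -2988/209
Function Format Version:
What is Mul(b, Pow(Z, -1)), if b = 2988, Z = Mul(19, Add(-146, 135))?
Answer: Rational(-2988, 209) ≈ -14.297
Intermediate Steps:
Z = -209 (Z = Mul(19, -11) = -209)
Mul(b, Pow(Z, -1)) = Mul(2988, Pow(-209, -1)) = Mul(2988, Rational(-1, 209)) = Rational(-2988, 209)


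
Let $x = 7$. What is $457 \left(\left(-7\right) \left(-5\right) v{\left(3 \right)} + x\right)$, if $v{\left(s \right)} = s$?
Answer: $51184$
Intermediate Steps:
$457 \left(\left(-7\right) \left(-5\right) v{\left(3 \right)} + x\right) = 457 \left(\left(-7\right) \left(-5\right) 3 + 7\right) = 457 \left(35 \cdot 3 + 7\right) = 457 \left(105 + 7\right) = 457 \cdot 112 = 51184$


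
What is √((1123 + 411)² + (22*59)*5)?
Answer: √2359646 ≈ 1536.1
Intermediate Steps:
√((1123 + 411)² + (22*59)*5) = √(1534² + 1298*5) = √(2353156 + 6490) = √2359646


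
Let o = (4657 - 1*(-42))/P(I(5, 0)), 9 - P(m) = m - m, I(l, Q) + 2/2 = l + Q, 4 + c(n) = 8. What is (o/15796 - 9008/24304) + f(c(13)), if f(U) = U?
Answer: 790887913/215947116 ≈ 3.6624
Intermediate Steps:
c(n) = 4 (c(n) = -4 + 8 = 4)
I(l, Q) = -1 + Q + l (I(l, Q) = -1 + (l + Q) = -1 + (Q + l) = -1 + Q + l)
P(m) = 9 (P(m) = 9 - (m - m) = 9 - 1*0 = 9 + 0 = 9)
o = 4699/9 (o = (4657 - 1*(-42))/9 = (4657 + 42)*(⅑) = 4699*(⅑) = 4699/9 ≈ 522.11)
(o/15796 - 9008/24304) + f(c(13)) = ((4699/9)/15796 - 9008/24304) + 4 = ((4699/9)*(1/15796) - 9008*1/24304) + 4 = (4699/142164 - 563/1519) + 4 = -72900551/215947116 + 4 = 790887913/215947116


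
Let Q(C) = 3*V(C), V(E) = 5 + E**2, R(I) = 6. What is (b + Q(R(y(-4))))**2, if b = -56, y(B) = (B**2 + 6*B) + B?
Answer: 4489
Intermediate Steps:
y(B) = B**2 + 7*B
Q(C) = 15 + 3*C**2 (Q(C) = 3*(5 + C**2) = 15 + 3*C**2)
(b + Q(R(y(-4))))**2 = (-56 + (15 + 3*6**2))**2 = (-56 + (15 + 3*36))**2 = (-56 + (15 + 108))**2 = (-56 + 123)**2 = 67**2 = 4489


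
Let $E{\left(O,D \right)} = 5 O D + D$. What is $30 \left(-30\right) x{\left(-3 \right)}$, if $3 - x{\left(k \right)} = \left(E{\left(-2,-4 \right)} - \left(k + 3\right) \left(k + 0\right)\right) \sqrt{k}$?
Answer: $-2700 + 32400 i \sqrt{3} \approx -2700.0 + 56118.0 i$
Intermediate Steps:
$E{\left(O,D \right)} = D + 5 D O$ ($E{\left(O,D \right)} = 5 D O + D = D + 5 D O$)
$x{\left(k \right)} = 3 - \sqrt{k} \left(36 - k \left(3 + k\right)\right)$ ($x{\left(k \right)} = 3 - \left(- 4 \left(1 + 5 \left(-2\right)\right) - \left(k + 3\right) \left(k + 0\right)\right) \sqrt{k} = 3 - \left(- 4 \left(1 - 10\right) - \left(3 + k\right) k\right) \sqrt{k} = 3 - \left(\left(-4\right) \left(-9\right) - k \left(3 + k\right)\right) \sqrt{k} = 3 - \left(36 - k \left(3 + k\right)\right) \sqrt{k} = 3 - \sqrt{k} \left(36 - k \left(3 + k\right)\right)$)
$30 \left(-30\right) x{\left(-3 \right)} = 30 \left(-30\right) \left(3 + \left(-3\right)^{\frac{5}{2}} - 36 \sqrt{-3} + 3 \left(-3\right)^{\frac{3}{2}}\right) = - 900 \left(3 + 9 i \sqrt{3} - 36 i \sqrt{3} + 3 \left(- 3 i \sqrt{3}\right)\right) = - 900 \left(3 + 9 i \sqrt{3} - 36 i \sqrt{3} - 9 i \sqrt{3}\right) = - 900 \left(3 - 36 i \sqrt{3}\right) = -2700 + 32400 i \sqrt{3}$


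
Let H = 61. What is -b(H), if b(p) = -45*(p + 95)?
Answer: 7020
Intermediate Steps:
b(p) = -4275 - 45*p (b(p) = -45*(95 + p) = -4275 - 45*p)
-b(H) = -(-4275 - 45*61) = -(-4275 - 2745) = -1*(-7020) = 7020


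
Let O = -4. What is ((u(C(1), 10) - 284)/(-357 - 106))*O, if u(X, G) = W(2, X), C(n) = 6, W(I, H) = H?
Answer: -1112/463 ≈ -2.4017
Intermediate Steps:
u(X, G) = X
((u(C(1), 10) - 284)/(-357 - 106))*O = ((6 - 284)/(-357 - 106))*(-4) = -278/(-463)*(-4) = -278*(-1/463)*(-4) = (278/463)*(-4) = -1112/463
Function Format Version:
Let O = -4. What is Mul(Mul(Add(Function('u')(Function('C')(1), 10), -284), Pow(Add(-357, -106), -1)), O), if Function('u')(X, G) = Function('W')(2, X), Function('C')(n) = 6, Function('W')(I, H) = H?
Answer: Rational(-1112, 463) ≈ -2.4017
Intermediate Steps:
Function('u')(X, G) = X
Mul(Mul(Add(Function('u')(Function('C')(1), 10), -284), Pow(Add(-357, -106), -1)), O) = Mul(Mul(Add(6, -284), Pow(Add(-357, -106), -1)), -4) = Mul(Mul(-278, Pow(-463, -1)), -4) = Mul(Mul(-278, Rational(-1, 463)), -4) = Mul(Rational(278, 463), -4) = Rational(-1112, 463)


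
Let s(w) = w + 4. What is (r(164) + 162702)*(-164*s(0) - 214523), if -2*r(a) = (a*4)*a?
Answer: -23435144890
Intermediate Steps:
r(a) = -2*a² (r(a) = -a*4*a/2 = -4*a*a/2 = -2*a²)
s(w) = 4 + w
(r(164) + 162702)*(-164*s(0) - 214523) = (-2*164² + 162702)*(-164*(4 + 0) - 214523) = (-2*26896 + 162702)*(-164*4 - 214523) = (-53792 + 162702)*(-656 - 214523) = 108910*(-215179) = -23435144890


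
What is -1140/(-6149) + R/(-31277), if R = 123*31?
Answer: 12209643/192322273 ≈ 0.063485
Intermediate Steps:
R = 3813
-1140/(-6149) + R/(-31277) = -1140/(-6149) + 3813/(-31277) = -1140*(-1/6149) + 3813*(-1/31277) = 1140/6149 - 3813/31277 = 12209643/192322273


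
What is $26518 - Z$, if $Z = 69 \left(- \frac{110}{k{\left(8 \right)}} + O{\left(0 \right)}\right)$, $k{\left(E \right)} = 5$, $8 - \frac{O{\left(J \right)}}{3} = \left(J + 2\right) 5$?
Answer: $28450$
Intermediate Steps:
$O{\left(J \right)} = -6 - 15 J$ ($O{\left(J \right)} = 24 - 3 \left(J + 2\right) 5 = 24 - 3 \left(2 + J\right) 5 = 24 - 3 \left(10 + 5 J\right) = 24 - \left(30 + 15 J\right) = -6 - 15 J$)
$Z = -1932$ ($Z = 69 \left(- \frac{110}{5} - 6\right) = 69 \left(\left(-110\right) \frac{1}{5} + \left(-6 + 0\right)\right) = 69 \left(-22 - 6\right) = 69 \left(-28\right) = -1932$)
$26518 - Z = 26518 - -1932 = 26518 + 1932 = 28450$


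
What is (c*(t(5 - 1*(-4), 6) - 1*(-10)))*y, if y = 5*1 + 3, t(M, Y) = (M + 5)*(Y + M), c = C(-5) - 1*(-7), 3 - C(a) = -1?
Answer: 19360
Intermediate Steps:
C(a) = 4 (C(a) = 3 - 1*(-1) = 3 + 1 = 4)
c = 11 (c = 4 - 1*(-7) = 4 + 7 = 11)
t(M, Y) = (5 + M)*(M + Y)
y = 8 (y = 5 + 3 = 8)
(c*(t(5 - 1*(-4), 6) - 1*(-10)))*y = (11*(((5 - 1*(-4))² + 5*(5 - 1*(-4)) + 5*6 + (5 - 1*(-4))*6) - 1*(-10)))*8 = (11*(((5 + 4)² + 5*(5 + 4) + 30 + (5 + 4)*6) + 10))*8 = (11*((9² + 5*9 + 30 + 9*6) + 10))*8 = (11*((81 + 45 + 30 + 54) + 10))*8 = (11*(210 + 10))*8 = (11*220)*8 = 2420*8 = 19360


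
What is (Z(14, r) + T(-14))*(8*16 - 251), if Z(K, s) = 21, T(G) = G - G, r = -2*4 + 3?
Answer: -2583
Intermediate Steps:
r = -5 (r = -8 + 3 = -5)
T(G) = 0
(Z(14, r) + T(-14))*(8*16 - 251) = (21 + 0)*(8*16 - 251) = 21*(128 - 251) = 21*(-123) = -2583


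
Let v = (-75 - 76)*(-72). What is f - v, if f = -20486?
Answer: -31358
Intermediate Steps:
v = 10872 (v = -151*(-72) = 10872)
f - v = -20486 - 1*10872 = -20486 - 10872 = -31358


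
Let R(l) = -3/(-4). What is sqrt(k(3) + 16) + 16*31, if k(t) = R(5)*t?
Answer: 496 + sqrt(73)/2 ≈ 500.27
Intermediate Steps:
R(l) = 3/4 (R(l) = -3*(-1/4) = 3/4)
k(t) = 3*t/4
sqrt(k(3) + 16) + 16*31 = sqrt((3/4)*3 + 16) + 16*31 = sqrt(9/4 + 16) + 496 = sqrt(73/4) + 496 = sqrt(73)/2 + 496 = 496 + sqrt(73)/2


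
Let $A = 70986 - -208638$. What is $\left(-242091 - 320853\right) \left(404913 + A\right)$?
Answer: $-385355996928$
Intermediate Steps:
$A = 279624$ ($A = 70986 + 208638 = 279624$)
$\left(-242091 - 320853\right) \left(404913 + A\right) = \left(-242091 - 320853\right) \left(404913 + 279624\right) = \left(-562944\right) 684537 = -385355996928$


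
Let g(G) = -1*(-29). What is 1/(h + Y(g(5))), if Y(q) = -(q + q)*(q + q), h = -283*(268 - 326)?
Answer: 1/13050 ≈ 7.6628e-5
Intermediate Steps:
h = 16414 (h = -283*(-58) = 16414)
g(G) = 29
Y(q) = -4*q² (Y(q) = -2*q*2*q = -4*q²)
1/(h + Y(g(5))) = 1/(16414 - 4*29²) = 1/(16414 - 4*841) = 1/(16414 - 3364) = 1/13050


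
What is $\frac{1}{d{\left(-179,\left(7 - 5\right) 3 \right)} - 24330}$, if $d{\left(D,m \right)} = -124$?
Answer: $- \frac{1}{24454} \approx -4.0893 \cdot 10^{-5}$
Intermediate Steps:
$\frac{1}{d{\left(-179,\left(7 - 5\right) 3 \right)} - 24330} = \frac{1}{-124 - 24330} = \frac{1}{-24454} = - \frac{1}{24454}$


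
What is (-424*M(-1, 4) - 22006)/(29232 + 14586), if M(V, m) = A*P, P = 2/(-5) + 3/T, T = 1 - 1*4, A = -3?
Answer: -59467/109545 ≈ -0.54285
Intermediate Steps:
T = -3 (T = 1 - 4 = -3)
P = -7/5 (P = 2/(-5) + 3/(-3) = 2*(-1/5) + 3*(-1/3) = -2/5 - 1 = -7/5 ≈ -1.4000)
M(V, m) = 21/5 (M(V, m) = -3*(-7/5) = 21/5)
(-424*M(-1, 4) - 22006)/(29232 + 14586) = (-424*21/5 - 22006)/(29232 + 14586) = (-8904/5 - 22006)/43818 = -118934/5*1/43818 = -59467/109545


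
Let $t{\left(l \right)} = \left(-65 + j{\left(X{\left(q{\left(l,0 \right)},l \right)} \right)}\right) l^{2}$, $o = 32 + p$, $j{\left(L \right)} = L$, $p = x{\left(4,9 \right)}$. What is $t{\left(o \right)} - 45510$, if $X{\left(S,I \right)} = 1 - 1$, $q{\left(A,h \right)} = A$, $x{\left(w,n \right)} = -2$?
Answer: $-104010$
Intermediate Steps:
$p = -2$
$X{\left(S,I \right)} = 0$ ($X{\left(S,I \right)} = 1 - 1 = 0$)
$o = 30$ ($o = 32 - 2 = 30$)
$t{\left(l \right)} = - 65 l^{2}$ ($t{\left(l \right)} = \left(-65 + 0\right) l^{2} = - 65 l^{2}$)
$t{\left(o \right)} - 45510 = - 65 \cdot 30^{2} - 45510 = \left(-65\right) 900 - 45510 = -58500 - 45510 = -104010$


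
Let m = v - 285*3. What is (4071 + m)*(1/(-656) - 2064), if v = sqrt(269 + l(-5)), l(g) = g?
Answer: -272150985/41 - 1353985*sqrt(66)/328 ≈ -6.6714e+6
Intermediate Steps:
v = 2*sqrt(66) (v = sqrt(269 - 5) = sqrt(264) = 2*sqrt(66) ≈ 16.248)
m = -855 + 2*sqrt(66) (m = 2*sqrt(66) - 285*3 = 2*sqrt(66) - 1*855 = 2*sqrt(66) - 855 = -855 + 2*sqrt(66) ≈ -838.75)
(4071 + m)*(1/(-656) - 2064) = (4071 + (-855 + 2*sqrt(66)))*(1/(-656) - 2064) = (3216 + 2*sqrt(66))*(-1/656 - 2064) = (3216 + 2*sqrt(66))*(-1353985/656) = -272150985/41 - 1353985*sqrt(66)/328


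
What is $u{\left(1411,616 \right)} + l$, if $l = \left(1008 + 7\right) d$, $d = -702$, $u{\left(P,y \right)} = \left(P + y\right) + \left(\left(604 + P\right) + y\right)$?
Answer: $-707872$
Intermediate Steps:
$u{\left(P,y \right)} = 604 + 2 P + 2 y$ ($u{\left(P,y \right)} = \left(P + y\right) + \left(604 + P + y\right) = 604 + 2 P + 2 y$)
$l = -712530$ ($l = \left(1008 + 7\right) \left(-702\right) = 1015 \left(-702\right) = -712530$)
$u{\left(1411,616 \right)} + l = \left(604 + 2 \cdot 1411 + 2 \cdot 616\right) - 712530 = \left(604 + 2822 + 1232\right) - 712530 = 4658 - 712530 = -707872$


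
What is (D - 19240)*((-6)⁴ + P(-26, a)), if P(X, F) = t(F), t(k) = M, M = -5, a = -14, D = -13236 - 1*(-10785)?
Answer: -28003081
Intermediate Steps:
D = -2451 (D = -13236 + 10785 = -2451)
t(k) = -5
P(X, F) = -5
(D - 19240)*((-6)⁴ + P(-26, a)) = (-2451 - 19240)*((-6)⁴ - 5) = -21691*(1296 - 5) = -21691*1291 = -28003081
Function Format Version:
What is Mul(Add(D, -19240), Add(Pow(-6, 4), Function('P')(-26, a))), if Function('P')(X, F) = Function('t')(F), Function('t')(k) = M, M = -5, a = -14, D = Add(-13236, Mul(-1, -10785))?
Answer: -28003081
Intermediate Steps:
D = -2451 (D = Add(-13236, 10785) = -2451)
Function('t')(k) = -5
Function('P')(X, F) = -5
Mul(Add(D, -19240), Add(Pow(-6, 4), Function('P')(-26, a))) = Mul(Add(-2451, -19240), Add(Pow(-6, 4), -5)) = Mul(-21691, Add(1296, -5)) = Mul(-21691, 1291) = -28003081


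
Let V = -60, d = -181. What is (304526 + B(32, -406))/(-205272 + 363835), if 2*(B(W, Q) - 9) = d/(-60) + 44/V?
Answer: 36544337/19027560 ≈ 1.9206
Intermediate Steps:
B(W, Q) = 1217/120 (B(W, Q) = 9 + (-181/(-60) + 44/(-60))/2 = 9 + (-181*(-1/60) + 44*(-1/60))/2 = 9 + (181/60 - 11/15)/2 = 9 + (½)*(137/60) = 9 + 137/120 = 1217/120)
(304526 + B(32, -406))/(-205272 + 363835) = (304526 + 1217/120)/(-205272 + 363835) = (36544337/120)/158563 = (36544337/120)*(1/158563) = 36544337/19027560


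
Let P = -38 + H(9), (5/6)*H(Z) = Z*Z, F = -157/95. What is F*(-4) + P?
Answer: 6252/95 ≈ 65.811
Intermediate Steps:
F = -157/95 (F = -157*1/95 = -157/95 ≈ -1.6526)
H(Z) = 6*Z²/5 (H(Z) = 6*(Z*Z)/5 = 6*Z²/5)
P = 296/5 (P = -38 + (6/5)*9² = -38 + (6/5)*81 = -38 + 486/5 = 296/5 ≈ 59.200)
F*(-4) + P = -157/95*(-4) + 296/5 = 628/95 + 296/5 = 6252/95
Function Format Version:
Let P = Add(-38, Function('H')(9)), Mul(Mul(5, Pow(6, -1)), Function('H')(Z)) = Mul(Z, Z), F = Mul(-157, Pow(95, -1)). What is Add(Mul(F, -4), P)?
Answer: Rational(6252, 95) ≈ 65.811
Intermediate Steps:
F = Rational(-157, 95) (F = Mul(-157, Rational(1, 95)) = Rational(-157, 95) ≈ -1.6526)
Function('H')(Z) = Mul(Rational(6, 5), Pow(Z, 2)) (Function('H')(Z) = Mul(Rational(6, 5), Mul(Z, Z)) = Mul(Rational(6, 5), Pow(Z, 2)))
P = Rational(296, 5) (P = Add(-38, Mul(Rational(6, 5), Pow(9, 2))) = Add(-38, Mul(Rational(6, 5), 81)) = Add(-38, Rational(486, 5)) = Rational(296, 5) ≈ 59.200)
Add(Mul(F, -4), P) = Add(Mul(Rational(-157, 95), -4), Rational(296, 5)) = Add(Rational(628, 95), Rational(296, 5)) = Rational(6252, 95)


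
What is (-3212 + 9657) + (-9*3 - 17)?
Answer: 6401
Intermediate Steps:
(-3212 + 9657) + (-9*3 - 17) = 6445 + (-27 - 17) = 6445 - 44 = 6401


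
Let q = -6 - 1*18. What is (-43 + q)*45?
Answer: -3015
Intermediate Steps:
q = -24 (q = -6 - 18 = -24)
(-43 + q)*45 = (-43 - 24)*45 = -67*45 = -3015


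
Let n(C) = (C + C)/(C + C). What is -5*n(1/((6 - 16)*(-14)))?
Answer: -5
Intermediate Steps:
n(C) = 1 (n(C) = (2*C)/((2*C)) = (2*C)*(1/(2*C)) = 1)
-5*n(1/((6 - 16)*(-14))) = -5*1 = -5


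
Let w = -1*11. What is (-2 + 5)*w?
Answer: -33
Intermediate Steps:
w = -11
(-2 + 5)*w = (-2 + 5)*(-11) = 3*(-11) = -33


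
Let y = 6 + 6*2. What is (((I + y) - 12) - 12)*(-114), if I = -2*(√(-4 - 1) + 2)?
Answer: 1140 + 228*I*√5 ≈ 1140.0 + 509.82*I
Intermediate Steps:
I = -4 - 2*I*√5 (I = -2*(√(-5) + 2) = -2*(I*√5 + 2) = -2*(2 + I*√5) = -4 - 2*I*√5 ≈ -4.0 - 4.4721*I)
y = 18 (y = 6 + 12 = 18)
(((I + y) - 12) - 12)*(-114) = ((((-4 - 2*I*√5) + 18) - 12) - 12)*(-114) = (((14 - 2*I*√5) - 12) - 12)*(-114) = ((2 - 2*I*√5) - 12)*(-114) = (-10 - 2*I*√5)*(-114) = 1140 + 228*I*√5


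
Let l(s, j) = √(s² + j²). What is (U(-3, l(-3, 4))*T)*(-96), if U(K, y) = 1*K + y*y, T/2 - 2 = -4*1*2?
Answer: 25344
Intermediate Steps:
l(s, j) = √(j² + s²)
T = -12 (T = 4 + 2*(-4*1*2) = 4 + 2*(-4*2) = 4 + 2*(-8) = 4 - 16 = -12)
U(K, y) = K + y²
(U(-3, l(-3, 4))*T)*(-96) = ((-3 + (√(4² + (-3)²))²)*(-12))*(-96) = ((-3 + (√(16 + 9))²)*(-12))*(-96) = ((-3 + (√25)²)*(-12))*(-96) = ((-3 + 5²)*(-12))*(-96) = ((-3 + 25)*(-12))*(-96) = (22*(-12))*(-96) = -264*(-96) = 25344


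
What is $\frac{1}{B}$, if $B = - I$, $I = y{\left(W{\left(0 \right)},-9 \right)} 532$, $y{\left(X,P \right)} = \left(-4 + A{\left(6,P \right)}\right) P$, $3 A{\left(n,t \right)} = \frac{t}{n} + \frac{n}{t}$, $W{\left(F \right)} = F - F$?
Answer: $- \frac{1}{22610} \approx -4.4228 \cdot 10^{-5}$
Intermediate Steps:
$W{\left(F \right)} = 0$
$A{\left(n,t \right)} = \frac{n}{3 t} + \frac{t}{3 n}$ ($A{\left(n,t \right)} = \frac{\frac{t}{n} + \frac{n}{t}}{3} = \frac{\frac{n}{t} + \frac{t}{n}}{3} = \frac{n}{3 t} + \frac{t}{3 n}$)
$y{\left(X,P \right)} = P \left(-4 + \frac{2}{P} + \frac{P}{18}\right)$ ($y{\left(X,P \right)} = \left(-4 + \left(\frac{1}{3} \cdot 6 \frac{1}{P} + \frac{P}{3 \cdot 6}\right)\right) P = \left(-4 + \left(\frac{2}{P} + \frac{1}{3} P \frac{1}{6}\right)\right) P = \left(-4 + \left(\frac{2}{P} + \frac{P}{18}\right)\right) P = \left(-4 + \frac{2}{P} + \frac{P}{18}\right) P = P \left(-4 + \frac{2}{P} + \frac{P}{18}\right)$)
$I = 22610$ ($I = \left(2 + \frac{1}{18} \left(-9\right) \left(-72 - 9\right)\right) 532 = \left(2 + \frac{1}{18} \left(-9\right) \left(-81\right)\right) 532 = \left(2 + \frac{81}{2}\right) 532 = \frac{85}{2} \cdot 532 = 22610$)
$B = -22610$ ($B = \left(-1\right) 22610 = -22610$)
$\frac{1}{B} = \frac{1}{-22610} = - \frac{1}{22610}$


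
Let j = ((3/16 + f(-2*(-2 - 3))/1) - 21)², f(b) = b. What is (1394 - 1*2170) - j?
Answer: -228585/256 ≈ -892.91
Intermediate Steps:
j = 29929/256 (j = ((3/16 - 2*(-2 - 3)/1) - 21)² = ((3*(1/16) - 2*(-5)*1) - 21)² = ((3/16 + 10*1) - 21)² = ((3/16 + 10) - 21)² = (163/16 - 21)² = (-173/16)² = 29929/256 ≈ 116.91)
(1394 - 1*2170) - j = (1394 - 1*2170) - 1*29929/256 = (1394 - 2170) - 29929/256 = -776 - 29929/256 = -228585/256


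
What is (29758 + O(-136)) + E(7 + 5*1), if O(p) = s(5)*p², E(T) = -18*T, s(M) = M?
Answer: 122022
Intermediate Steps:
O(p) = 5*p²
(29758 + O(-136)) + E(7 + 5*1) = (29758 + 5*(-136)²) - 18*(7 + 5*1) = (29758 + 5*18496) - 18*(7 + 5) = (29758 + 92480) - 18*12 = 122238 - 216 = 122022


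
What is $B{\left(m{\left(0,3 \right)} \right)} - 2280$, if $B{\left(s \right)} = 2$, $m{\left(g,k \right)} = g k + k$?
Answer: $-2278$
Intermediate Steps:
$m{\left(g,k \right)} = k + g k$
$B{\left(m{\left(0,3 \right)} \right)} - 2280 = 2 - 2280 = -2278$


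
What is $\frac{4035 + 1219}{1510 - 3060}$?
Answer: $- \frac{2627}{775} \approx -3.3897$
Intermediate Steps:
$\frac{4035 + 1219}{1510 - 3060} = \frac{5254}{-1550} = 5254 \left(- \frac{1}{1550}\right) = - \frac{2627}{775}$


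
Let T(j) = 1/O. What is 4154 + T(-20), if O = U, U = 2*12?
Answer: 99697/24 ≈ 4154.0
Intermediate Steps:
U = 24
O = 24
T(j) = 1/24
4154 + T(-20) = 4154 + 1/24 = 99697/24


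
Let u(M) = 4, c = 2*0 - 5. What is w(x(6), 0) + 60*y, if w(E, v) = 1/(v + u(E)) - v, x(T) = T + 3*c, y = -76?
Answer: -18239/4 ≈ -4559.8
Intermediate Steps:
c = -5 (c = 0 - 5 = -5)
x(T) = -15 + T (x(T) = T + 3*(-5) = T - 15 = -15 + T)
w(E, v) = 1/(4 + v) - v (w(E, v) = 1/(v + 4) - v = 1/(4 + v) - v)
w(x(6), 0) + 60*y = (1 - 1*0² - 4*0)/(4 + 0) + 60*(-76) = (1 - 1*0 + 0)/4 - 4560 = (1 + 0 + 0)/4 - 4560 = (¼)*1 - 4560 = ¼ - 4560 = -18239/4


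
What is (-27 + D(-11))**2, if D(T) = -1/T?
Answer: 87616/121 ≈ 724.10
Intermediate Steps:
(-27 + D(-11))**2 = (-27 - 1/(-11))**2 = (-27 - 1*(-1/11))**2 = (-27 + 1/11)**2 = (-296/11)**2 = 87616/121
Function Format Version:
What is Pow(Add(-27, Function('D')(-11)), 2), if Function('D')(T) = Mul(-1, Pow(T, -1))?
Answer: Rational(87616, 121) ≈ 724.10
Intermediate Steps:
Pow(Add(-27, Function('D')(-11)), 2) = Pow(Add(-27, Mul(-1, Pow(-11, -1))), 2) = Pow(Add(-27, Mul(-1, Rational(-1, 11))), 2) = Pow(Add(-27, Rational(1, 11)), 2) = Pow(Rational(-296, 11), 2) = Rational(87616, 121)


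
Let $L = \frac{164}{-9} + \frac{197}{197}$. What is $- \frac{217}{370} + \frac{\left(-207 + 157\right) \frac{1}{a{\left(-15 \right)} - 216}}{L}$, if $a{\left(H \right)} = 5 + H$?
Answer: $- \frac{776801}{1296110} \approx -0.59933$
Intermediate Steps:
$L = - \frac{155}{9}$ ($L = 164 \left(- \frac{1}{9}\right) + 197 \cdot \frac{1}{197} = - \frac{164}{9} + 1 = - \frac{155}{9} \approx -17.222$)
$- \frac{217}{370} + \frac{\left(-207 + 157\right) \frac{1}{a{\left(-15 \right)} - 216}}{L} = - \frac{217}{370} + \frac{\left(-207 + 157\right) \frac{1}{\left(5 - 15\right) - 216}}{- \frac{155}{9}} = \left(-217\right) \frac{1}{370} + - \frac{50}{-10 - 216} \left(- \frac{9}{155}\right) = - \frac{217}{370} + - \frac{50}{-226} \left(- \frac{9}{155}\right) = - \frac{217}{370} + \left(-50\right) \left(- \frac{1}{226}\right) \left(- \frac{9}{155}\right) = - \frac{217}{370} + \frac{25}{113} \left(- \frac{9}{155}\right) = - \frac{217}{370} - \frac{45}{3503} = - \frac{776801}{1296110}$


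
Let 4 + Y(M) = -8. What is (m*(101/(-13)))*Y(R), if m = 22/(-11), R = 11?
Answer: -2424/13 ≈ -186.46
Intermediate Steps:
Y(M) = -12 (Y(M) = -4 - 8 = -12)
m = -2 (m = 22*(-1/11) = -2)
(m*(101/(-13)))*Y(R) = -202/(-13)*(-12) = -202*(-1)/13*(-12) = -2*(-101/13)*(-12) = (202/13)*(-12) = -2424/13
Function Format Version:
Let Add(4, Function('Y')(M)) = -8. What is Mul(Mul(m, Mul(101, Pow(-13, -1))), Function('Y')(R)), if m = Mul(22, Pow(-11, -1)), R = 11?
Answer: Rational(-2424, 13) ≈ -186.46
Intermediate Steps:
Function('Y')(M) = -12 (Function('Y')(M) = Add(-4, -8) = -12)
m = -2 (m = Mul(22, Rational(-1, 11)) = -2)
Mul(Mul(m, Mul(101, Pow(-13, -1))), Function('Y')(R)) = Mul(Mul(-2, Mul(101, Pow(-13, -1))), -12) = Mul(Mul(-2, Mul(101, Rational(-1, 13))), -12) = Mul(Mul(-2, Rational(-101, 13)), -12) = Mul(Rational(202, 13), -12) = Rational(-2424, 13)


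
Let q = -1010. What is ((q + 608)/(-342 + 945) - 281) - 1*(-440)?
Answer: 475/3 ≈ 158.33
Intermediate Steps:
((q + 608)/(-342 + 945) - 281) - 1*(-440) = ((-1010 + 608)/(-342 + 945) - 281) - 1*(-440) = (-402/603 - 281) + 440 = (-402*1/603 - 281) + 440 = (-⅔ - 281) + 440 = -845/3 + 440 = 475/3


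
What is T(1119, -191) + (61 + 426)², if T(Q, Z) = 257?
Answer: 237426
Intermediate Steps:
T(1119, -191) + (61 + 426)² = 257 + (61 + 426)² = 257 + 487² = 257 + 237169 = 237426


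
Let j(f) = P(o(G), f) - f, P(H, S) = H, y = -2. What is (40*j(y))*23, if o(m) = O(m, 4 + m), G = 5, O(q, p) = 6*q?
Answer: 29440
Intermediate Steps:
o(m) = 6*m
j(f) = 30 - f (j(f) = 6*5 - f = 30 - f)
(40*j(y))*23 = (40*(30 - 1*(-2)))*23 = (40*(30 + 2))*23 = (40*32)*23 = 1280*23 = 29440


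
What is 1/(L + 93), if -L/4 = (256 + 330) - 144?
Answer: -1/1675 ≈ -0.00059702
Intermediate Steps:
L = -1768 (L = -4*((256 + 330) - 144) = -4*(586 - 144) = -4*442 = -1768)
1/(L + 93) = 1/(-1768 + 93) = 1/(-1675) = -1/1675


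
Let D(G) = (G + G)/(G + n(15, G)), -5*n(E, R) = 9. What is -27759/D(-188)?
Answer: -26343291/1880 ≈ -14012.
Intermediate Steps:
n(E, R) = -9/5 (n(E, R) = -⅕*9 = -9/5)
D(G) = 2*G/(-9/5 + G) (D(G) = (G + G)/(G - 9/5) = (2*G)/(-9/5 + G) = 2*G/(-9/5 + G))
-27759/D(-188) = -27759/(10*(-188)/(-9 + 5*(-188))) = -27759/(10*(-188)/(-9 - 940)) = -27759/(10*(-188)/(-949)) = -27759/(10*(-188)*(-1/949)) = -27759/1880/949 = -27759*949/1880 = -26343291/1880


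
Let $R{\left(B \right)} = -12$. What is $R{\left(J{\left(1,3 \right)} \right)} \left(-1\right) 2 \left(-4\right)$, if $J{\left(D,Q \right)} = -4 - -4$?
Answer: $-96$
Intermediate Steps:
$J{\left(D,Q \right)} = 0$ ($J{\left(D,Q \right)} = -4 + 4 = 0$)
$R{\left(J{\left(1,3 \right)} \right)} \left(-1\right) 2 \left(-4\right) = - 12 \left(-1\right) 2 \left(-4\right) = - 12 \left(\left(-2\right) \left(-4\right)\right) = \left(-12\right) 8 = -96$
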